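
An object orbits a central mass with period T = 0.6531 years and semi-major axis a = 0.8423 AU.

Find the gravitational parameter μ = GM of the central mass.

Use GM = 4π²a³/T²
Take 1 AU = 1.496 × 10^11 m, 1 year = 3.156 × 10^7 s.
T = 0.6531 years = 2.06118 × 10^7 s
a = 0.8423 AU = 1.26008 × 10^11 m
a³ = 2.00076 × 10^33 m³
T² = 4.24848 × 10^14 s²
GM = 4π² × (2.00076 × 10^33) / (4.24848 × 10^14) = 1.85918 × 10^20 m³/s²
GM ≈ 1.859 × 10^20 m³/s²

Final answer: GM = 1.859 × 10^20 m³/s²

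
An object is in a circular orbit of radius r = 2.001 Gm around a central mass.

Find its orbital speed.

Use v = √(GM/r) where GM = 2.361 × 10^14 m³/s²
r = 2.001 Gm = 2.001 × 10^9 m
GM = 2.361 × 10^14 m³/s²
GM/r = (2.361 × 10^14) / (2.001 × 10^9) = 117991 m²/s²
v = √(GM/r) = 343.498 m/s ≈ 343.5 m/s

Final answer: 343.5 m/s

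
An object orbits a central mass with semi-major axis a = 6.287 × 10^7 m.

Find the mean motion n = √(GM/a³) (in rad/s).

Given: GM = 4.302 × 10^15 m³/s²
a = 6.287 × 10^7 m
GM = 4.302 × 10^15 m³/s²
a³ = 2.48502 × 10^23 m³
GM/a³ = (4.302 × 10^15) / (2.48502 × 10^23) = 1.73117 × 10^-8 s⁻²
n = √(GM/a³) = 0.000131574 rad/s ≈ 0.0001316 rad/s

Final answer: n = 0.0001316 rad/s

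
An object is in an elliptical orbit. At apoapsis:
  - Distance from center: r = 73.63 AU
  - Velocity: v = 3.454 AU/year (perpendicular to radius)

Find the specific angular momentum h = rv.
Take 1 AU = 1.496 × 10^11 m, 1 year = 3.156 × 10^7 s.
r = 73.63 AU = 1.1015 × 10^13 m
v = 3.454 AU/year = 16372.6 m/s
h = rv = 1.1015 × 10^13 × 16372.6 = 1.80345 × 10^17 m²/s ≈ 1.803 × 10^17 m²/s

Final answer: h = 1.803 × 10^17 m²/s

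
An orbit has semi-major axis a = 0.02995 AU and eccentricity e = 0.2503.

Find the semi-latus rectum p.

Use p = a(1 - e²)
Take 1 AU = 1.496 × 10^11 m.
a = 0.02995 AU = 4.48052 × 10^9 m
e = 0.2503,  e² = 0.0626501,  1 − e² = 0.93735
p = a(1 − e²) = 4.48052 × 10^9 m × 0.93735 = 4.19982 × 10^9 m ≈ 0.02807 AU

Final answer: p = 0.02807 AU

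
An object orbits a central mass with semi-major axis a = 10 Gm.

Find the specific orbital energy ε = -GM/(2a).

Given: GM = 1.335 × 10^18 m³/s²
a = 10 Gm = 1 × 10^10 m
GM = 1.335 × 10^18 m³/s²
2a = 2 × 10^10 m
ε = −GM/(2a) = -6.675 × 10^7 J/kg ≈ -66.75 MJ/kg

Final answer: -66.75 MJ/kg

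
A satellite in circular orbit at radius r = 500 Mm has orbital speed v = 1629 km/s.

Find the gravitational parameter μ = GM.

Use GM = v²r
r = 500 Mm = 5 × 10^8 m
v = 1629 km/s = 1.629 × 10^6 m/s
v² = 2.65364 × 10^12 m²/s²
GM = v²r = 2.65364 × 10^12 × 5 × 10^8 = 1.32682 × 10^21 m³/s²
GM ≈ 1.327 × 10^21 m³/s²

Final answer: GM = 1.327 × 10^21 m³/s²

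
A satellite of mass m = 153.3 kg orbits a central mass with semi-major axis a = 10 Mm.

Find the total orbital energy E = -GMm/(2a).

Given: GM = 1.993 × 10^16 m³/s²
a = 10 Mm = 1 × 10^7 m
GM = 1.993 × 10^16 m³/s²
2a = 2 × 10^7 m
GMm = 1.993 × 10^16 × 153.3 = 3.05527 × 10^18 m³·kg/s²
E = −GMm/(2a) = -1.52763 × 10^11 J ≈ -152.8 GJ

Final answer: -152.8 GJ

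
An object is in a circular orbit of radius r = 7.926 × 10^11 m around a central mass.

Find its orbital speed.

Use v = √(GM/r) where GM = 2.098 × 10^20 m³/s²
r = 7.926 × 10^11 m
GM = 2.098 × 10^20 m³/s²
GM/r = (2.098 × 10^20) / (7.926 × 10^11) = 2.64698 × 10^8 m²/s²
v = √(GM/r) = 16269.6 m/s ≈ 16.27 km/s

Final answer: 16.27 km/s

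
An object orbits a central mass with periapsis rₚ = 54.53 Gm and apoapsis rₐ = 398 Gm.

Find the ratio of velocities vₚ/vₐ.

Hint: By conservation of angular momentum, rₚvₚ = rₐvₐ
rₚ = 54.53 Gm = 5.453 × 10^10 m
rₐ = 398 Gm = 3.98 × 10^11 m
rₚvₚ = rₐvₐ  ⇒  vₚ/vₐ = rₐ/rₚ
vₚ/vₐ = (3.98 × 10^11) / (5.453 × 10^10) = 7.29873

Final answer: vₚ/vₐ = 7.299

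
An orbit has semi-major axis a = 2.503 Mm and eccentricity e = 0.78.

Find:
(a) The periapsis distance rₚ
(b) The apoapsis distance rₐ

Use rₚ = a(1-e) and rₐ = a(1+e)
a = 2.503 Mm = 2.503 × 10^6 m
e = 0.78:  1 − e = 0.22,  1 + e = 1.78
(a) rₚ = a(1 − e) = 2.503 × 10^6 m × 0.22 = 550660 m ≈ 550.7 km
(b) rₐ = a(1 + e) = 2.503 × 10^6 m × 1.78 = 4.45534 × 10^6 m ≈ 4.455 Mm

Final answer:
(a) rₚ = 550.7 km
(b) rₐ = 4.455 Mm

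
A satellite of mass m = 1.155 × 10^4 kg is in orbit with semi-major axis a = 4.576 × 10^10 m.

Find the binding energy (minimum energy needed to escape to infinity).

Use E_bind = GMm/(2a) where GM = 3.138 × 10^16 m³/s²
a = 4.576 × 10^10 m
GM = 3.138 × 10^16 m³/s²
m = 1.155 × 10^4 kg
GMm = 3.138 × 10^16 × 11550 = 3.62439 × 10^20 m³·kg/s²
2a = 9.152 × 10^10 m
E_bind = GMm/(2a) = 3.96022 × 10^9 J ≈ 3.96 GJ

Final answer: 3.96 GJ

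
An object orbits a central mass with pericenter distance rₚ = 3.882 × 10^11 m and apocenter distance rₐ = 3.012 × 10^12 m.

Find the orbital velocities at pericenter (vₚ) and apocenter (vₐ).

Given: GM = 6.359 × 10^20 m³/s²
rₚ = 3.882 × 10^11 m
rₐ = 3.012 × 10^12 m
GM = 6.359 × 10^20 m³/s²
a = (rₚ + rₐ)/2 = 1.7001 × 10^12 m
Vis-viva: v² = GM (2/r − 1/a)
vₚ² = 6.359 × 10^20 × (5.15198 × 10^-12 − 5.88201 × 10^-13) = 2.90211 × 10^9 m²/s²
vₚ = 53871.2 m/s ≈ 53.87 km/s
vₐ² = 6.359 × 10^20 × (6.64011 × 10^-13 − 5.88201 × 10^-13) = 4.82075 × 10^7 m²/s²
vₐ = 6943.16 m/s ≈ 6.943 km/s

Final answer: vₚ = 53.87 km/s, vₐ = 6.943 km/s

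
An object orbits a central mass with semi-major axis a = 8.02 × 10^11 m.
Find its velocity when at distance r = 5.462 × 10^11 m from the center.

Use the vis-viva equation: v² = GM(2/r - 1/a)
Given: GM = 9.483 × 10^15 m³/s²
a = 8.02 × 10^11 m
r = 5.462 × 10^11 m
GM = 9.483 × 10^15 m³/s²
2/r − 1/a = 3.66166 × 10^-12 − 1.24688 × 10^-12 = 2.41478 × 10^-12 m⁻¹
v² = GM (2/r − 1/a) = 22899.4 m²/s²
v = 151.325 m/s ≈ 151.3 m/s

Final answer: 151.3 m/s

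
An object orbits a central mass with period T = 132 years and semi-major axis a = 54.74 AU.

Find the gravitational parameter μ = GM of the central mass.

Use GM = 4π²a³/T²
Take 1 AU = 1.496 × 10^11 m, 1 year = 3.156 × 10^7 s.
T = 132 years = 4.16592 × 10^9 s
a = 54.74 AU = 8.1891 × 10^12 m
a³ = 5.49173 × 10^38 m³
T² = 1.73549 × 10^19 s²
GM = 4π² × (5.49173 × 10^38) / (1.73549 × 10^19) = 1.24924 × 10^21 m³/s²
GM ≈ 1.249 × 10^21 m³/s²

Final answer: GM = 1.249 × 10^21 m³/s²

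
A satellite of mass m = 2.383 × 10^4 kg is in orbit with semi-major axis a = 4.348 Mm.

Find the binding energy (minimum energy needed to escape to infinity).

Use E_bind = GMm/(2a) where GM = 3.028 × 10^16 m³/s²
a = 4.348 Mm = 4.348 × 10^6 m
GM = 3.028 × 10^16 m³/s²
m = 2.383 × 10^4 kg
GMm = 3.028 × 10^16 × 23830 = 7.21572 × 10^20 m³·kg/s²
2a = 8.696 × 10^6 m
E_bind = GMm/(2a) = 8.29775 × 10^13 J ≈ 82.98 TJ

Final answer: 82.98 TJ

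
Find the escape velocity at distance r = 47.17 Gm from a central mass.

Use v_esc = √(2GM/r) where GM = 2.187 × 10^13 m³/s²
r = 47.17 Gm = 4.717 × 10^10 m
GM = 2.187 × 10^13 m³/s²
2GM/r = 2 × (2.187 × 10^13) / (4.717 × 10^10) = 927.284 m²/s²
v_esc = √(2GM/r) = 30.4513 m/s ≈ 30.45 m/s

Final answer: 30.45 m/s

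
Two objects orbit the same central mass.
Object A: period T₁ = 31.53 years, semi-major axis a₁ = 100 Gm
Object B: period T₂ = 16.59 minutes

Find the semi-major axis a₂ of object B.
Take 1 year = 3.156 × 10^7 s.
T₁ = 31.53 years = 9.95087 × 10^8 s
T₂ = 16.59 minutes = 995.4 s
a₁ = 100 Gm = 1 × 10^11 m
Kepler's third law: (T₂/T₁)² = (a₂/a₁)³  ⇒  a₂ = a₁ (T₂/T₁)^(2/3)
T₂/T₁ = 1.00031 × 10^-6
(T₂/T₁)^(2/3) = 0.000100021
a₂ = 1 × 10^11 m × 0.000100021 = 1.00021 × 10^7 m ≈ 10 Mm

Final answer: a₂ = 10 Mm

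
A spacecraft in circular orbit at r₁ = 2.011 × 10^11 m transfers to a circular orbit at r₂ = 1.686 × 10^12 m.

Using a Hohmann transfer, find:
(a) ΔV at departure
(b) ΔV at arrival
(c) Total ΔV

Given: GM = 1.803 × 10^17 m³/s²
r₁ = 2.011 × 10^11 m
r₂ = 1.686 × 10^12 m
GM = 1.803 × 10^17 m³/s²
Transfer ellipse: a_t = (r₁ + r₂)/2 = 9.4355 × 10^11 m
Circular speed at r₁: v₁ = √(GM/r₁) = 946.873 m/s
Transfer speed at r₁ (periapsis): v₁ₜ = √(GM(2/r₁ − 1/a_t)) = 1265.72 m/s
(a) ΔV₁ = v₁ₜ − v₁ = 318.848 m/s ≈ 318.8 m/s
Circular speed at r₂: v₂ = √(GM/r₂) = 327.016 m/s
Transfer speed at r₂ (apoapsis): v₂ₜ = √(GM(2/r₂ − 1/a_t)) = 150.971 m/s
(b) ΔV₂ = v₂ − v₂ₜ = 176.045 m/s ≈ 176 m/s
(c) ΔV_total = ΔV₁ + ΔV₂ = 494.894 m/s ≈ 494.9 m/s

Final answer:
(a) ΔV₁ = 318.8 m/s
(b) ΔV₂ = 176 m/s
(c) ΔV_total = 494.9 m/s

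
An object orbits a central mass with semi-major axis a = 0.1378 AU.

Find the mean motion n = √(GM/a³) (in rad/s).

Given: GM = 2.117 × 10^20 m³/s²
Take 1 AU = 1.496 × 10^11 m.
a = 0.1378 AU = 2.06149 × 10^10 m
GM = 2.117 × 10^20 m³/s²
a³ = 8.76077 × 10^30 m³
GM/a³ = (2.117 × 10^20) / (8.76077 × 10^30) = 2.41645 × 10^-11 s⁻²
n = √(GM/a³) = 4.91574 × 10^-6 rad/s ≈ 4.916 × 10^-6 rad/s

Final answer: n = 4.916 × 10^-6 rad/s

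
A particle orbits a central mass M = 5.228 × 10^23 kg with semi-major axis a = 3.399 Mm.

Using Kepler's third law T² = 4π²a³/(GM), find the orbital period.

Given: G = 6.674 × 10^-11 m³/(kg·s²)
M = 5.228 × 10^23 kg
GM = G × M = 6.674 × 10^-11 × 5.228 × 10^23 = 3.48917 × 10^13 m³/s²
a = 3.399 Mm = 3.399 × 10^6 m
a³ = 3.92693 × 10^19 m³
T = 2π √(a³/GM) = 2π √((3.92693 × 10^19) / (3.48917 × 10^13)) = 2π × 1060.88 s
T = 6665.7 s ≈ 1.852 hours

Final answer: 1.852 hours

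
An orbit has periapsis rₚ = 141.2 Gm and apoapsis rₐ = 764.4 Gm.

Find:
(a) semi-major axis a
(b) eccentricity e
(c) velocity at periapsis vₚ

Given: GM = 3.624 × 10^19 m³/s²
rₚ = 141.2 Gm = 1.412 × 10^11 m
rₐ = 764.4 Gm = 7.644 × 10^11 m
GM = 3.624 × 10^19 m³/s²
a = (rₚ + rₐ)/2 = 4.528 × 10^11 m
e = (rₐ − rₚ)/(rₐ + rₚ) = (6.232 × 10^11) / (9.056 × 10^11) = 0.688163
(a) a = 4.528 × 10^11 m ≈ 452.8 Gm
(b) e = 0.688163 ≈ 0.6882
(c) vₚ² = GM (2/rₚ − 1/a) = 3.624 × 10^19 × (1.41643 × 10^-11 − 2.20848 × 10^-12) = 4.33279 × 10^8 m²/s²;  vₚ = 20815.4 m/s ≈ 20.82 km/s

Final answer:
(a) semi-major axis a = 452.8 Gm
(b) eccentricity e = 0.6882
(c) velocity at periapsis vₚ = 20.82 km/s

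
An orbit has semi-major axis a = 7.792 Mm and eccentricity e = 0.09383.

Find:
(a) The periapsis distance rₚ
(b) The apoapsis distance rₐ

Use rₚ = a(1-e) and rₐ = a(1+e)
a = 7.792 Mm = 7.792 × 10^6 m
e = 0.09383:  1 − e = 0.90617,  1 + e = 1.09383
(a) rₚ = a(1 − e) = 7.792 × 10^6 m × 0.90617 = 7.06088 × 10^6 m ≈ 7.061 Mm
(b) rₐ = a(1 + e) = 7.792 × 10^6 m × 1.09383 = 8.52312 × 10^6 m ≈ 8.523 Mm

Final answer:
(a) rₚ = 7.061 Mm
(b) rₐ = 8.523 Mm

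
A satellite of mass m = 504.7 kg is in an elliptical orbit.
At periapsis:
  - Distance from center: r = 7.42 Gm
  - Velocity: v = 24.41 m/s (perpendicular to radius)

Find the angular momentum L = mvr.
r = 7.42 Gm = 7.42 × 10^9 m
v = 24.41 m/s
vr = 24.41 × 7.42 × 10^9 = 1.81122 × 10^11 m²/s
L = m × vr = 504.7 × 1.81122 × 10^11 = 9.14124 × 10^13 kg·m²/s ≈ 9.141 × 10^13 kg·m²/s

Final answer: L = 9.141 × 10^13 kg·m²/s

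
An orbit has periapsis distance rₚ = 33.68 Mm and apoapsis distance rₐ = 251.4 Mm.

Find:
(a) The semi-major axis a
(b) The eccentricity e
rₚ = 33.68 Mm = 3.368 × 10^7 m
rₐ = 251.4 Mm = 2.514 × 10^8 m
(a) a = (rₚ + rₐ)/2 = 1.4254 × 10^8 m ≈ 142.5 Mm
(b) e = (rₐ − rₚ)/(rₐ + rₚ) = (2.1772 × 10^8) / (2.8508 × 10^8) = 0.763715

Final answer:
(a) a = 142.5 Mm
(b) e = 0.7637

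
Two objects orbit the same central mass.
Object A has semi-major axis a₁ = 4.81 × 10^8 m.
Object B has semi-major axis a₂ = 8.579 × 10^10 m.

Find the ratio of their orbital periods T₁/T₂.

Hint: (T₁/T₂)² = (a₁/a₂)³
a₁ = 4.81 × 10^8 m
a₂ = 8.579 × 10^10 m
a₁/a₂ = 0.00560671
T₁/T₂ = (a₁/a₂)^(3/2) = (0.00560671)^1.5 = 0.00041982

Final answer: T₁/T₂ = 0.0004198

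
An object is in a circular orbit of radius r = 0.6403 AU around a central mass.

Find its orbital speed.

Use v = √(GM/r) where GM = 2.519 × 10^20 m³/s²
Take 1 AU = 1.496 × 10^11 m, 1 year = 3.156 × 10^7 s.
r = 0.6403 AU = 9.57889 × 10^10 m
GM = 2.519 × 10^20 m³/s²
GM/r = (2.519 × 10^20) / (9.57889 × 10^10) = 2.62974 × 10^9 m²/s²
v = √(GM/r) = 51281 m/s ≈ 10.82 AU/year

Final answer: 10.82 AU/year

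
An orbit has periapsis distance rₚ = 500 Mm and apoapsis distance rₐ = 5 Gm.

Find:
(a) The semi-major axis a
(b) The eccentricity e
rₚ = 500 Mm = 5 × 10^8 m
rₐ = 5 Gm = 5 × 10^9 m
(a) a = (rₚ + rₐ)/2 = 2.75 × 10^9 m ≈ 2.75 Gm
(b) e = (rₐ − rₚ)/(rₐ + rₚ) = (4.5 × 10^9) / (5.5 × 10^9) = 0.818182

Final answer:
(a) a = 2.75 Gm
(b) e = 0.8182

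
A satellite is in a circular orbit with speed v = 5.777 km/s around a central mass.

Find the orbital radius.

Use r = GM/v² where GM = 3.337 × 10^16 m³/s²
v = 5.777 km/s = 5777 m/s
GM = 3.337 × 10^16 m³/s²
v² = 3.33737 × 10^7 m²/s²
r = GM/v² = (3.337 × 10^16) / (3.33737 × 10^7) = 9.99888 × 10^8 m ≈ 999.9 Mm

Final answer: 999.9 Mm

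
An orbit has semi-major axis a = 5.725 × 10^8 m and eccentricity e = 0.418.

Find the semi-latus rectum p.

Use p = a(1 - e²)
a = 5.725 × 10^8 m
e = 0.418,  e² = 0.174724,  1 − e² = 0.825276
p = a(1 − e²) = 5.725 × 10^8 m × 0.825276 = 4.72471 × 10^8 m ≈ 4.725 × 10^8 m

Final answer: p = 4.725 × 10^8 m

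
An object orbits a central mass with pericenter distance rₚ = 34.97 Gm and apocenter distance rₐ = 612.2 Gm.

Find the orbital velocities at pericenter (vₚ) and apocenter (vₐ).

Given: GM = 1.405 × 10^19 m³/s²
rₚ = 34.97 Gm = 3.497 × 10^10 m
rₐ = 612.2 Gm = 6.122 × 10^11 m
GM = 1.405 × 10^19 m³/s²
a = (rₚ + rₐ)/2 = 3.23585 × 10^11 m
Vis-viva: v² = GM (2/r − 1/a)
vₚ² = 1.405 × 10^19 × (5.71919 × 10^-11 − 3.09038 × 10^-12) = 7.60126 × 10^8 m²/s²
vₚ = 27570.4 m/s ≈ 27.57 km/s
vₐ² = 1.405 × 10^19 × (3.26691 × 10^-12 − 3.09038 × 10^-12) = 2.48022 × 10^6 m²/s²
vₐ = 1574.87 m/s ≈ 1.575 km/s

Final answer: vₚ = 27.57 km/s, vₐ = 1.575 km/s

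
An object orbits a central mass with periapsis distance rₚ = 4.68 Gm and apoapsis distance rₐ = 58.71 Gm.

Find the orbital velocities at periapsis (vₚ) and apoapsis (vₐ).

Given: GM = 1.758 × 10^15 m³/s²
rₚ = 4.68 Gm = 4.68 × 10^9 m
rₐ = 58.71 Gm = 5.871 × 10^10 m
GM = 1.758 × 10^15 m³/s²
a = (rₚ + rₐ)/2 = 3.1695 × 10^10 m
Vis-viva: v² = GM (2/r − 1/a)
vₚ² = 1.758 × 10^15 × (4.2735 × 10^-10 − 3.15507 × 10^-11) = 695816 m²/s²
vₚ = 834.156 m/s ≈ 834.2 m/s
vₐ² = 1.758 × 10^15 × (3.40657 × 10^-11 − 3.15507 × 10^-11) = 4421.42 m²/s²
vₐ = 66.4938 m/s ≈ 66.49 m/s

Final answer: vₚ = 834.2 m/s, vₐ = 66.49 m/s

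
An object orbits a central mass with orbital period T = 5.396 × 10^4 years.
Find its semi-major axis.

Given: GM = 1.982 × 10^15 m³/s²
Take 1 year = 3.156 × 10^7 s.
T = 5.396 × 10^4 years = 1.70298 × 10^12 s
GM = 1.982 × 10^15 m³/s²
Kepler's third law: a³ = GM T² / (4π²)
T² = 2.90013 × 10^24 s²
a³ = (1.982 × 10^15) × (2.90013 × 10^24) / (4π²) = 1.456 × 10^38 m³
a = (a³)^(1/3) = 5.26083 × 10^12 m ≈ 5.261 Tm

Final answer: 5.261 Tm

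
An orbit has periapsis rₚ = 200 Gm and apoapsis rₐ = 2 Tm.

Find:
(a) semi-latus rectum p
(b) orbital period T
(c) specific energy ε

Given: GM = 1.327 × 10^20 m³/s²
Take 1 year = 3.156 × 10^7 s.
rₚ = 200 Gm = 2 × 10^11 m
rₐ = 2 Tm = 2 × 10^12 m
GM = 1.327 × 10^20 m³/s²
a = (rₚ + rₐ)/2 = 1.1 × 10^12 m
e = (rₐ − rₚ)/(rₐ + rₚ) = (1.8 × 10^12) / (2.2 × 10^12) = 0.818182
(a) 1 − e² = 0.330579;  p = a(1 − e²) = 1.1 × 10^12 × 0.330579 = 3.63636 × 10^11 m ≈ 363.6 Gm
(b) a³ = 1.331 × 10^36 m³;  T = 2π √(a³/GM) = 2π × 1.00151 × 10^8 s = 6.29265 × 10^8 s ≈ 19.94 years
(c) 2a = 2.2 × 10^12 m;  ε = −GM/(2a) = -6.03182 × 10^7 J/kg ≈ -60.32 MJ/kg

Final answer:
(a) semi-latus rectum p = 363.6 Gm
(b) orbital period T = 19.94 years
(c) specific energy ε = -60.32 MJ/kg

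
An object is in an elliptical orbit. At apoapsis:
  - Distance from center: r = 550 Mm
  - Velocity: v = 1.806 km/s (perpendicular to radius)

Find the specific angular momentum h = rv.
r = 550 Mm = 5.5 × 10^8 m
v = 1.806 km/s = 1806 m/s
h = rv = 5.5 × 10^8 × 1806 = 9.933 × 10^11 m²/s ≈ 9.933 × 10^11 m²/s

Final answer: h = 9.933 × 10^11 m²/s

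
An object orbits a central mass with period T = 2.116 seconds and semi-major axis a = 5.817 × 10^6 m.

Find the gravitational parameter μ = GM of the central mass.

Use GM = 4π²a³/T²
T = 2.116 seconds
a = 5.817 × 10^6 m
a³ = 1.96833 × 10^20 m³
T² = 4.47746 s²
GM = 4π² × (1.96833 × 10^20) / 4.47746 = 1.7355 × 10^21 m³/s²
GM ≈ 1.736 × 10^21 m³/s²

Final answer: GM = 1.736 × 10^21 m³/s²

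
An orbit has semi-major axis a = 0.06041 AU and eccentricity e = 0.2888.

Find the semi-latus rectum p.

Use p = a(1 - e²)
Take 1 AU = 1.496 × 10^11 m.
a = 0.06041 AU = 9.03734 × 10^9 m
e = 0.2888,  e² = 0.0834054,  1 − e² = 0.916595
p = a(1 − e²) = 9.03734 × 10^9 m × 0.916595 = 8.28357 × 10^9 m ≈ 0.05537 AU

Final answer: p = 0.05537 AU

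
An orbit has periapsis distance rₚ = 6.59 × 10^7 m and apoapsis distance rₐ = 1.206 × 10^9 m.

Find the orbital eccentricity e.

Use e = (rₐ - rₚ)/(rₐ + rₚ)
rₚ = 6.59 × 10^7 m
rₐ = 1.206 × 10^9 m
rₐ − rₚ = 1.1401 × 10^9 m
rₐ + rₚ = 1.2719 × 10^9 m
e = (rₐ − rₚ)/(rₐ + rₚ) = 0.896376

Final answer: e = 0.8964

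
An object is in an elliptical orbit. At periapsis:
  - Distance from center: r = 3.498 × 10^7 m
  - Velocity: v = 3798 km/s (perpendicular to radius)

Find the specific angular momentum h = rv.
r = 3.498 × 10^7 m
v = 3798 km/s = 3.798 × 10^6 m/s
h = rv = 3.498 × 10^7 × 3.798 × 10^6 = 1.32854 × 10^14 m²/s ≈ 1.329 × 10^14 m²/s

Final answer: h = 1.329 × 10^14 m²/s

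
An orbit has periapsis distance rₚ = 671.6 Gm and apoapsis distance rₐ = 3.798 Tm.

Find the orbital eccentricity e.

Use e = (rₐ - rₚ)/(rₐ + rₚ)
rₚ = 671.6 Gm = 6.716 × 10^11 m
rₐ = 3.798 Tm = 3.798 × 10^12 m
rₐ − rₚ = 3.1264 × 10^12 m
rₐ + rₚ = 4.4696 × 10^12 m
e = (rₐ − rₚ)/(rₐ + rₚ) = 0.699481

Final answer: e = 0.6995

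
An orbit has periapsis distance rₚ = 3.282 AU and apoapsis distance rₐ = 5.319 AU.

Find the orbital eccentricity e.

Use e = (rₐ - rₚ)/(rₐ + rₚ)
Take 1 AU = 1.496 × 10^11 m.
rₚ = 3.282 AU = 4.90987 × 10^11 m
rₐ = 5.319 AU = 7.95722 × 10^11 m
rₐ − rₚ = 3.04735 × 10^11 m
rₐ + rₚ = 1.28671 × 10^12 m
e = (rₐ − rₚ)/(rₐ + rₚ) = 0.236833

Final answer: e = 0.2368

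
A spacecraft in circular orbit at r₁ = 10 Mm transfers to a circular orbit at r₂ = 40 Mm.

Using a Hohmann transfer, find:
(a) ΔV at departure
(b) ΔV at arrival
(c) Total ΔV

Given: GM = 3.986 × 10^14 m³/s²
r₁ = 10 Mm = 1 × 10^7 m
r₂ = 40 Mm = 4 × 10^7 m
GM = 3.986 × 10^14 m³/s²
Transfer ellipse: a_t = (r₁ + r₂)/2 = 2.5 × 10^7 m
Circular speed at r₁: v₁ = √(GM/r₁) = 6313.48 m/s
Transfer speed at r₁ (periapsis): v₁ₜ = √(GM(2/r₁ − 1/a_t)) = 7985.99 m/s
(a) ΔV₁ = v₁ₜ − v₁ = 1672.51 m/s ≈ 1.673 km/s
Circular speed at r₂: v₂ = √(GM/r₂) = 3156.74 m/s
Transfer speed at r₂ (apoapsis): v₂ₜ = √(GM(2/r₂ − 1/a_t)) = 1996.5 m/s
(b) ΔV₂ = v₂ − v₂ₜ = 1160.24 m/s ≈ 1.16 km/s
(c) ΔV_total = ΔV₁ + ΔV₂ = 2832.75 m/s ≈ 2.833 km/s

Final answer:
(a) ΔV₁ = 1.673 km/s
(b) ΔV₂ = 1.16 km/s
(c) ΔV_total = 2.833 km/s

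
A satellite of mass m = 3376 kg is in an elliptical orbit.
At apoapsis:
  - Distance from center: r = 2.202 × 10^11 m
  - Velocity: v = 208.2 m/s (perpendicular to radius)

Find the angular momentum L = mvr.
r = 2.202 × 10^11 m
v = 208.2 m/s
vr = 208.2 × 2.202 × 10^11 = 4.58456 × 10^13 m²/s
L = m × vr = 3376 × 4.58456 × 10^13 = 1.54775 × 10^17 kg·m²/s ≈ 1.548 × 10^17 kg·m²/s

Final answer: L = 1.548 × 10^17 kg·m²/s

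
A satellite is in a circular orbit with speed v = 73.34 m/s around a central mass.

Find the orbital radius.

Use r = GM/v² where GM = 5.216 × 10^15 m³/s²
v = 73.34 m/s
GM = 5.216 × 10^15 m³/s²
v² = 5378.76 m²/s²
r = GM/v² = (5.216 × 10^15) / 5378.76 = 9.69741 × 10^11 m ≈ 969.7 Gm

Final answer: 969.7 Gm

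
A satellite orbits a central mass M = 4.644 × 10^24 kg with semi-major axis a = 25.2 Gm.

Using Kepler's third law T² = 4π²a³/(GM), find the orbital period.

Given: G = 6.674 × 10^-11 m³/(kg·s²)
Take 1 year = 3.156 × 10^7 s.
M = 4.644 × 10^24 kg
GM = G × M = 6.674 × 10^-11 × 4.644 × 10^24 = 3.09941 × 10^14 m³/s²
a = 25.2 Gm = 2.52 × 10^10 m
a³ = 1.6003 × 10^31 m³
T = 2π √(a³/GM) = 2π √((1.6003 × 10^31) / (3.09941 × 10^14)) = 2π × 2.27228 × 10^8 s
T = 1.42771 × 10^9 s ≈ 45.24 years

Final answer: 45.24 years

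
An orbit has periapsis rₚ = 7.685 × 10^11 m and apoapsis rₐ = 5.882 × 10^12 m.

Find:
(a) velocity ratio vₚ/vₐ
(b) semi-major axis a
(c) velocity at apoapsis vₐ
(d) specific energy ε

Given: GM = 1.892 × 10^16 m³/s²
rₚ = 7.685 × 10^11 m
rₐ = 5.882 × 10^12 m
GM = 1.892 × 10^16 m³/s²
a = (rₚ + rₐ)/2 = 3.32525 × 10^12 m
e = (rₐ − rₚ)/(rₐ + rₚ) = (5.1135 × 10^12) / (6.6505 × 10^12) = 0.76889
(a) vₚ/vₐ = rₐ/rₚ (angular momentum) = (5.882 × 10^12) / (7.685 × 10^11) = 7.65387 ≈ 7.654
(b) a = 3.32525 × 10^12 m ≈ 3.325 × 10^12 m
(c) vₐ² = GM (2/rₐ − 1/a) = 1.892 × 10^16 × (3.4002 × 10^-13 − 3.00729 × 10^-13) = 743.388 m²/s²;  vₐ = 27.2651 m/s ≈ 27.27 m/s
(d) 2a = 6.6505 × 10^12 m;  ε = −GM/(2a) = -2844.9 J/kg ≈ -2.845 kJ/kg

Final answer:
(a) velocity ratio vₚ/vₐ = 7.654
(b) semi-major axis a = 3.325 × 10^12 m
(c) velocity at apoapsis vₐ = 27.27 m/s
(d) specific energy ε = -2.845 kJ/kg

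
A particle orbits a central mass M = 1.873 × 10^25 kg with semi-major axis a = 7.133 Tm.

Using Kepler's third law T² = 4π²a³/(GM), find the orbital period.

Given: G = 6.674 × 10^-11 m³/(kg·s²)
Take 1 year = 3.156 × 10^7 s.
M = 1.873 × 10^25 kg
GM = G × M = 6.674 × 10^-11 × 1.873 × 10^25 = 1.25004 × 10^15 m³/s²
a = 7.133 Tm = 7.133 × 10^12 m
a³ = 3.62925 × 10^38 m³
T = 2π √(a³/GM) = 2π √((3.62925 × 10^38) / (1.25004 × 10^15)) = 2π × 5.38823 × 10^11 s
T = 3.38553 × 10^12 s ≈ 1.073 × 10^5 years

Final answer: 1.073 × 10^5 years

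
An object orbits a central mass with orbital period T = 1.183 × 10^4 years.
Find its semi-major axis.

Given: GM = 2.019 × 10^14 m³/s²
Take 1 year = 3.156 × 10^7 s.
T = 1.183 × 10^4 years = 3.73355 × 10^11 s
GM = 2.019 × 10^14 m³/s²
Kepler's third law: a³ = GM T² / (4π²)
T² = 1.39394 × 10^23 s²
a³ = (2.019 × 10^14) × (1.39394 × 10^23) / (4π²) = 7.12886 × 10^35 m³
a = (a³)^(1/3) = 8.93319 × 10^11 m ≈ 893.3 Gm

Final answer: 893.3 Gm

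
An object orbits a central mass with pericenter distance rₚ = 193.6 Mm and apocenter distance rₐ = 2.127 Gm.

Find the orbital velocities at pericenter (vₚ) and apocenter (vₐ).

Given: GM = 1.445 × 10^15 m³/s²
rₚ = 193.6 Mm = 1.936 × 10^8 m
rₐ = 2.127 Gm = 2.127 × 10^9 m
GM = 1.445 × 10^15 m³/s²
a = (rₚ + rₐ)/2 = 1.1603 × 10^9 m
Vis-viva: v² = GM (2/r − 1/a)
vₚ² = 1.445 × 10^15 × (1.03306 × 10^-8 − 8.61846 × 10^-10) = 1.36823 × 10^7 m²/s²
vₚ = 3698.96 m/s ≈ 3.699 km/s
vₐ² = 1.445 × 10^15 × (9.40291 × 10^-10 − 8.61846 × 10^-10) = 113354 m²/s²
vₐ = 336.68 m/s ≈ 336.7 m/s

Final answer: vₚ = 3.699 km/s, vₐ = 336.7 m/s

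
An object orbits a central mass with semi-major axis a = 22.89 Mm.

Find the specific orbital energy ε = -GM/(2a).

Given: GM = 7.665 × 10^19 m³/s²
a = 22.89 Mm = 2.289 × 10^7 m
GM = 7.665 × 10^19 m³/s²
2a = 4.578 × 10^7 m
ε = −GM/(2a) = -1.67431 × 10^12 J/kg ≈ -1674 GJ/kg

Final answer: -1674 GJ/kg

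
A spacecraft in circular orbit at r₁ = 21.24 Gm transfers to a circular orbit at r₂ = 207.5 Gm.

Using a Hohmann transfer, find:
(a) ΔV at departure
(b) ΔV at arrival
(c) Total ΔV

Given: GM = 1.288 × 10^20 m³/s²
r₁ = 21.24 Gm = 2.124 × 10^10 m
r₂ = 207.5 Gm = 2.075 × 10^11 m
GM = 1.288 × 10^20 m³/s²
Transfer ellipse: a_t = (r₁ + r₂)/2 = 1.1437 × 10^11 m
Circular speed at r₁: v₁ = √(GM/r₁) = 77871.9 m/s
Transfer speed at r₁ (periapsis): v₁ₜ = √(GM(2/r₁ − 1/a_t)) = 104890 m/s
(a) ΔV₁ = v₁ₜ − v₁ = 27018 m/s ≈ 27.02 km/s
Circular speed at r₂: v₂ = √(GM/r₂) = 24914.3 m/s
Transfer speed at r₂ (apoapsis): v₂ₜ = √(GM(2/r₂ − 1/a_t)) = 10736.7 m/s
(b) ΔV₂ = v₂ − v₂ₜ = 14177.6 m/s ≈ 14.18 km/s
(c) ΔV_total = ΔV₁ + ΔV₂ = 41195.6 m/s ≈ 41.2 km/s

Final answer:
(a) ΔV₁ = 27.02 km/s
(b) ΔV₂ = 14.18 km/s
(c) ΔV_total = 41.2 km/s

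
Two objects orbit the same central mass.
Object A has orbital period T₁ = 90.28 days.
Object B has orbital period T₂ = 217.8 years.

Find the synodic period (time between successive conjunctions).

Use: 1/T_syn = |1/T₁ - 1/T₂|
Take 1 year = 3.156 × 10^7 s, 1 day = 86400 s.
T₁ = 90.28 days = 7.80019 × 10^6 s
T₂ = 217.8 years = 6.87377 × 10^9 s
1/T₁ = 1.28202 × 10^-7 s⁻¹
1/T₂ = 1.45481 × 10^-10 s⁻¹
|1/T₁ − 1/T₂| = 1.28056 × 10^-7 s⁻¹
T_syn = 1 / |1/T₁ − 1/T₂| = 7.80905 × 10^6 s ≈ 90.38 days

Final answer: T_syn = 90.38 days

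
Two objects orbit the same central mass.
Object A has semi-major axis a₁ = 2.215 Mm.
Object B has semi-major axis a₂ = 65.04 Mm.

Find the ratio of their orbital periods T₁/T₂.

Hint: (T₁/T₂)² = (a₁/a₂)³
a₁ = 2.215 Mm = 2.215 × 10^6 m
a₂ = 65.04 Mm = 6.504 × 10^7 m
a₁/a₂ = 0.034056
T₁/T₂ = (a₁/a₂)^(3/2) = (0.034056)^1.5 = 0.00628478

Final answer: T₁/T₂ = 0.006285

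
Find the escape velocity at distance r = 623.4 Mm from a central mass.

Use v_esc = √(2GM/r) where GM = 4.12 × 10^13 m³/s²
r = 623.4 Mm = 6.234 × 10^8 m
GM = 4.12 × 10^13 m³/s²
2GM/r = 2 × (4.12 × 10^13) / (6.234 × 10^8) = 132178 m²/s²
v_esc = √(2GM/r) = 363.563 m/s ≈ 363.6 m/s

Final answer: 363.6 m/s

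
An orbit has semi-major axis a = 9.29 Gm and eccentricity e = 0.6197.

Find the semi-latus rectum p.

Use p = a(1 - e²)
a = 9.29 Gm = 9.29 × 10^9 m
e = 0.6197,  e² = 0.384028,  1 − e² = 0.615972
p = a(1 − e²) = 9.29 × 10^9 m × 0.615972 = 5.72238 × 10^9 m ≈ 5.722 Gm

Final answer: p = 5.722 Gm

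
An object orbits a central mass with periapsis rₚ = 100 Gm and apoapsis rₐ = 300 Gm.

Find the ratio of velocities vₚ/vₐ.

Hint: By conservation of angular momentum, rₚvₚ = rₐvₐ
rₚ = 100 Gm = 1 × 10^11 m
rₐ = 300 Gm = 3 × 10^11 m
rₚvₚ = rₐvₐ  ⇒  vₚ/vₐ = rₐ/rₚ
vₚ/vₐ = (3 × 10^11) / (1 × 10^11) = 3

Final answer: vₚ/vₐ = 3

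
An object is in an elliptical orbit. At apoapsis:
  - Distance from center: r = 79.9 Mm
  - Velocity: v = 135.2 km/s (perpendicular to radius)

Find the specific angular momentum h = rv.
r = 79.9 Mm = 7.99 × 10^7 m
v = 135.2 km/s = 135200 m/s
h = rv = 7.99 × 10^7 × 135200 = 1.08025 × 10^13 m²/s ≈ 1.08 × 10^13 m²/s

Final answer: h = 1.08 × 10^13 m²/s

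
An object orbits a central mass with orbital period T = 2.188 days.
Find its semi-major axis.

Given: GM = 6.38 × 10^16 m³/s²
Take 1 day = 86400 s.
T = 2.188 days = 189043 s
GM = 6.38 × 10^16 m³/s²
Kepler's third law: a³ = GM T² / (4π²)
T² = 3.57373 × 10^10 s²
a³ = (6.38 × 10^16) × (3.57373 × 10^10) / (4π²) = 5.77541 × 10^25 m³
a = (a³)^(1/3) = 3.8654 × 10^8 m ≈ 3.865 × 10^8 m

Final answer: 3.865 × 10^8 m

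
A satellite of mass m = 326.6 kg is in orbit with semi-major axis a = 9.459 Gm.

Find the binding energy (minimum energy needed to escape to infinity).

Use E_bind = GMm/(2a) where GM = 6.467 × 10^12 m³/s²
a = 9.459 Gm = 9.459 × 10^9 m
GM = 6.467 × 10^12 m³/s²
m = 326.6 kg
GMm = 6.467 × 10^12 × 326.6 = 2.11212 × 10^15 m³·kg/s²
2a = 1.8918 × 10^10 m
E_bind = GMm/(2a) = 111646 J ≈ 111.6 kJ

Final answer: 111.6 kJ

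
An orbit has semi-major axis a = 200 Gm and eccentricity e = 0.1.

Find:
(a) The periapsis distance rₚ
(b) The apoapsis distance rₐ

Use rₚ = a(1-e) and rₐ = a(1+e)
a = 200 Gm = 2 × 10^11 m
e = 0.1:  1 − e = 0.9,  1 + e = 1.1
(a) rₚ = a(1 − e) = 2 × 10^11 m × 0.9 = 1.8 × 10^11 m ≈ 180 Gm
(b) rₐ = a(1 + e) = 2 × 10^11 m × 1.1 = 2.2 × 10^11 m ≈ 220 Gm

Final answer:
(a) rₚ = 180 Gm
(b) rₐ = 220 Gm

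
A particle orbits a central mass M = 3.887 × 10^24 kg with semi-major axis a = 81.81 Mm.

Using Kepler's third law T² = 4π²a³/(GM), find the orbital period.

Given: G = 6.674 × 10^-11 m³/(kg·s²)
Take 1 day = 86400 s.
M = 3.887 × 10^24 kg
GM = G × M = 6.674 × 10^-11 × 3.887 × 10^24 = 2.59418 × 10^14 m³/s²
a = 81.81 Mm = 8.181 × 10^7 m
a³ = 5.47544 × 10^23 m³
T = 2π √(a³/GM) = 2π √((5.47544 × 10^23) / (2.59418 × 10^14)) = 2π × 45941.9 s
T = 288662 s ≈ 3.341 days

Final answer: 3.341 days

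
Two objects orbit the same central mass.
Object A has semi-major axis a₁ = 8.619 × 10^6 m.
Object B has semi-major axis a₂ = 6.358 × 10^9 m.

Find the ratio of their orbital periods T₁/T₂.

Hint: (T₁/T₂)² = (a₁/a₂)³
a₁ = 8.619 × 10^6 m
a₂ = 6.358 × 10^9 m
a₁/a₂ = 0.00135561
T₁/T₂ = (a₁/a₂)^(3/2) = (0.00135561)^1.5 = 4.99119 × 10^-5

Final answer: T₁/T₂ = 4.991 × 10^-5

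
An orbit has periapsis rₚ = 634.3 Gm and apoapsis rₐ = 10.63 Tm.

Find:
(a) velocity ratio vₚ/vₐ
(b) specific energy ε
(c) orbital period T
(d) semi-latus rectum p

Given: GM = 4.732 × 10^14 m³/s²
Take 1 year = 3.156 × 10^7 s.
rₚ = 634.3 Gm = 6.343 × 10^11 m
rₐ = 10.63 Tm = 1.063 × 10^13 m
GM = 4.732 × 10^14 m³/s²
a = (rₚ + rₐ)/2 = 5.63215 × 10^12 m
e = (rₐ − rₚ)/(rₐ + rₚ) = (9.9957 × 10^12) / (1.12643 × 10^13) = 0.887379
(a) vₚ/vₐ = rₐ/rₚ (angular momentum) = (1.063 × 10^13) / (6.343 × 10^11) = 16.7586 ≈ 16.76
(b) 2a = 1.12643 × 10^13 m;  ε = −GM/(2a) = -42.0088 J/kg ≈ -42.01 J/kg
(c) a³ = 1.78658 × 10^38 m³;  T = 2π √(a³/GM) = 2π × 6.14453 × 10^11 s = 3.86072 × 10^12 s ≈ 1.223 × 10^5 years
(d) 1 − e² = 0.212559;  p = a(1 − e²) = 5.63215 × 10^12 × 0.212559 = 1.19716 × 10^12 m ≈ 1.197 Tm

Final answer:
(a) velocity ratio vₚ/vₐ = 16.76
(b) specific energy ε = -42.01 J/kg
(c) orbital period T = 1.223 × 10^5 years
(d) semi-latus rectum p = 1.197 Tm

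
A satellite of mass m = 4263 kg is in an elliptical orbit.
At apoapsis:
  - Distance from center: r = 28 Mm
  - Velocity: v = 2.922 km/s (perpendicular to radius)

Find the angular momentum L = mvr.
r = 28 Mm = 2.8 × 10^7 m
v = 2.922 km/s = 2922 m/s
vr = 2922 × 2.8 × 10^7 = 8.1816 × 10^10 m²/s
L = m × vr = 4263 × 8.1816 × 10^10 = 3.48782 × 10^14 kg·m²/s ≈ 3.488 × 10^14 kg·m²/s

Final answer: L = 3.488 × 10^14 kg·m²/s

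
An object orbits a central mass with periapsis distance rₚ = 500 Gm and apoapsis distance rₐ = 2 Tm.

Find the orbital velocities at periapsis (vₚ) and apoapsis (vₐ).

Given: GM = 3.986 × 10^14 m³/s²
rₚ = 500 Gm = 5 × 10^11 m
rₐ = 2 Tm = 2 × 10^12 m
GM = 3.986 × 10^14 m³/s²
a = (rₚ + rₐ)/2 = 1.25 × 10^12 m
Vis-viva: v² = GM (2/r − 1/a)
vₚ² = 3.986 × 10^14 × (4 × 10^-12 − 8 × 10^-13) = 1275.52 m²/s²
vₚ = 35.7144 m/s ≈ 35.71 m/s
vₐ² = 3.986 × 10^14 × (1 × 10^-12 − 8 × 10^-13) = 79.72 m²/s²
vₐ = 8.92861 m/s ≈ 8.929 m/s

Final answer: vₚ = 35.71 m/s, vₐ = 8.929 m/s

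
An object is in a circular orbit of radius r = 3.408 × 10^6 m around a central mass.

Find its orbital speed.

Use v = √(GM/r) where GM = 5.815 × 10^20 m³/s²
r = 3.408 × 10^6 m
GM = 5.815 × 10^20 m³/s²
GM/r = (5.815 × 10^20) / (3.408 × 10^6) = 1.70628 × 10^14 m²/s²
v = √(GM/r) = 1.30625 × 10^7 m/s ≈ 1.306 × 10^4 km/s

Final answer: 1.306 × 10^4 km/s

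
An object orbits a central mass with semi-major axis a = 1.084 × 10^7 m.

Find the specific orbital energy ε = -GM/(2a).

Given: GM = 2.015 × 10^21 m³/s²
a = 1.084 × 10^7 m
GM = 2.015 × 10^21 m³/s²
2a = 2.168 × 10^7 m
ε = −GM/(2a) = -9.29428 × 10^13 J/kg ≈ -9.294 × 10^4 GJ/kg

Final answer: -9.294 × 10^4 GJ/kg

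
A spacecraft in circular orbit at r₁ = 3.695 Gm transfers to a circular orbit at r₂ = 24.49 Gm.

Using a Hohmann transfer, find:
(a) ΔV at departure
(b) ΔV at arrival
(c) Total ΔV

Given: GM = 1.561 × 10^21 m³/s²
r₁ = 3.695 Gm = 3.695 × 10^9 m
r₂ = 24.49 Gm = 2.449 × 10^10 m
GM = 1.561 × 10^21 m³/s²
Transfer ellipse: a_t = (r₁ + r₂)/2 = 1.40925 × 10^10 m
Circular speed at r₁: v₁ = √(GM/r₁) = 649971 m/s
Transfer speed at r₁ (periapsis): v₁ₜ = √(GM(2/r₁ − 1/a_t)) = 856830 m/s
(a) ΔV₁ = v₁ₜ − v₁ = 206859 m/s ≈ 206.9 km/s
Circular speed at r₂: v₂ = √(GM/r₂) = 252468 m/s
Transfer speed at r₂ (apoapsis): v₂ₜ = √(GM(2/r₂ − 1/a_t)) = 129277 m/s
(b) ΔV₂ = v₂ − v₂ₜ = 123192 m/s ≈ 123.2 km/s
(c) ΔV_total = ΔV₁ + ΔV₂ = 330050 m/s ≈ 330.1 km/s

Final answer:
(a) ΔV₁ = 206.9 km/s
(b) ΔV₂ = 123.2 km/s
(c) ΔV_total = 330.1 km/s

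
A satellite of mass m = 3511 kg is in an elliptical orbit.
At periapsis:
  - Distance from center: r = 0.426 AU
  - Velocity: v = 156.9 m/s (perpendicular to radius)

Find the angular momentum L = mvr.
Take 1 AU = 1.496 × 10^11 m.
r = 0.426 AU = 6.37296 × 10^10 m
v = 156.9 m/s
vr = 156.9 × 6.37296 × 10^10 = 9.99917 × 10^12 m²/s
L = m × vr = 3511 × 9.99917 × 10^12 = 3.51071 × 10^16 kg·m²/s ≈ 3.511 × 10^16 kg·m²/s

Final answer: L = 3.511 × 10^16 kg·m²/s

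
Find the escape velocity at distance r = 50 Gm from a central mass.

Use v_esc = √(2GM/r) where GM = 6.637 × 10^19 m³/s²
r = 50 Gm = 5 × 10^10 m
GM = 6.637 × 10^19 m³/s²
2GM/r = 2 × (6.637 × 10^19) / (5 × 10^10) = 2.6548 × 10^9 m²/s²
v_esc = √(2GM/r) = 51524.8 m/s ≈ 51.52 km/s

Final answer: 51.52 km/s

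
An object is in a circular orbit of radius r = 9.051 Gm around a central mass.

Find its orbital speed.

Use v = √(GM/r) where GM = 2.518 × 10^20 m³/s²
r = 9.051 Gm = 9.051 × 10^9 m
GM = 2.518 × 10^20 m³/s²
GM/r = (2.518 × 10^20) / (9.051 × 10^9) = 2.78201 × 10^10 m²/s²
v = √(GM/r) = 166794 m/s ≈ 166.8 km/s

Final answer: 166.8 km/s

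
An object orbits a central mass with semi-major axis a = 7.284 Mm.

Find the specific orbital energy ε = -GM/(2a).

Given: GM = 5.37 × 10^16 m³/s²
a = 7.284 Mm = 7.284 × 10^6 m
GM = 5.37 × 10^16 m³/s²
2a = 1.4568 × 10^7 m
ε = −GM/(2a) = -3.68616 × 10^9 J/kg ≈ -3.686 GJ/kg

Final answer: -3.686 GJ/kg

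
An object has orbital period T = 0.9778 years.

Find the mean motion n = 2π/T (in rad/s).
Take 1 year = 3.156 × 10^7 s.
T = 0.9778 years = 3.08594 × 10^7 s
n = 2π / (3.08594 × 10^7 s) = 2.03607 × 10^-7 rad/s ≈ 2.036 × 10^-7 rad/s

Final answer: n = 2.036 × 10^-7 rad/s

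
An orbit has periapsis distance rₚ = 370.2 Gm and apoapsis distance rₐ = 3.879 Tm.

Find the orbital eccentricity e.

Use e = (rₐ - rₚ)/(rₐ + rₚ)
rₚ = 370.2 Gm = 3.702 × 10^11 m
rₐ = 3.879 Tm = 3.879 × 10^12 m
rₐ − rₚ = 3.5088 × 10^12 m
rₐ + rₚ = 4.2492 × 10^12 m
e = (rₐ − rₚ)/(rₐ + rₚ) = 0.825755

Final answer: e = 0.8258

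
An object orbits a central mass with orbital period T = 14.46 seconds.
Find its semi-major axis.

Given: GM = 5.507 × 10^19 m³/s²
T = 14.46 seconds
GM = 5.507 × 10^19 m³/s²
Kepler's third law: a³ = GM T² / (4π²)
T² = 209.092 s²
a³ = (5.507 × 10^19) × 209.092 / (4π²) = 2.9167 × 10^20 m³
a = (a³)^(1/3) = 6.63179 × 10^6 m ≈ 6.632 Mm

Final answer: 6.632 Mm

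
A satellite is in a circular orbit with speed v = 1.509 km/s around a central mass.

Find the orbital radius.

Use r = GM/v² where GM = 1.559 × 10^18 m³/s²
v = 1.509 km/s = 1509 m/s
GM = 1.559 × 10^18 m³/s²
v² = 2.27708 × 10^6 m²/s²
r = GM/v² = (1.559 × 10^18) / (2.27708 × 10^6) = 6.84648 × 10^11 m ≈ 6.846 × 10^11 m

Final answer: 6.846 × 10^11 m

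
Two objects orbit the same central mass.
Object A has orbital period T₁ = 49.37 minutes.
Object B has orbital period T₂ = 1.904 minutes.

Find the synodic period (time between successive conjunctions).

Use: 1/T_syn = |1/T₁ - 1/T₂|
T₁ = 49.37 minutes = 2962.2 s
T₂ = 1.904 minutes = 114.24 s
1/T₁ = 0.000337587 s⁻¹
1/T₂ = 0.0087535 s⁻¹
|1/T₁ − 1/T₂| = 0.00841591 s⁻¹
T_syn = 1 / |1/T₁ − 1/T₂| = 118.823 s ≈ 1.98 minutes

Final answer: T_syn = 1.98 minutes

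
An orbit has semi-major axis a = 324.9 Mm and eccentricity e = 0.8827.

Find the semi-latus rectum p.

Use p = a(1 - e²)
a = 324.9 Mm = 3.249 × 10^8 m
e = 0.8827,  e² = 0.779159,  1 − e² = 0.220841
p = a(1 − e²) = 3.249 × 10^8 m × 0.220841 = 7.17511 × 10^7 m ≈ 71.75 Mm

Final answer: p = 71.75 Mm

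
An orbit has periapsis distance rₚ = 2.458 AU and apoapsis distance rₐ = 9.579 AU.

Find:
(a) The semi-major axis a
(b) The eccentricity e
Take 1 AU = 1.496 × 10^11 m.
rₚ = 2.458 AU = 3.67717 × 10^11 m
rₐ = 9.579 AU = 1.43302 × 10^12 m
(a) a = (rₚ + rₐ)/2 = 9.00368 × 10^11 m ≈ 6.019 AU
(b) e = (rₐ − rₚ)/(rₐ + rₚ) = (1.0653 × 10^12) / (1.80074 × 10^12) = 0.591593

Final answer:
(a) a = 6.019 AU
(b) e = 0.5916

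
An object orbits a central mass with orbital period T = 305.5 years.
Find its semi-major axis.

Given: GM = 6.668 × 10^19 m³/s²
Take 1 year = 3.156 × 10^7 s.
T = 305.5 years = 9.64158 × 10^9 s
GM = 6.668 × 10^19 m³/s²
Kepler's third law: a³ = GM T² / (4π²)
T² = 9.29601 × 10^19 s²
a³ = (6.668 × 10^19) × (9.29601 × 10^19) / (4π²) = 1.57012 × 10^38 m³
a = (a³)^(1/3) = 5.39483 × 10^12 m ≈ 5.395 Tm

Final answer: 5.395 Tm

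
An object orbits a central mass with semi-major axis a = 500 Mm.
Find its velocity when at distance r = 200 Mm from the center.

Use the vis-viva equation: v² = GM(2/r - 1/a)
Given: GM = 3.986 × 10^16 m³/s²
a = 500 Mm = 5 × 10^8 m
r = 200 Mm = 2 × 10^8 m
GM = 3.986 × 10^16 m³/s²
2/r − 1/a = 1 × 10^-8 − 2 × 10^-9 = 8 × 10^-9 m⁻¹
v² = GM (2/r − 1/a) = 3.1888 × 10^8 m²/s²
v = 17857.2 m/s ≈ 17.86 km/s

Final answer: 17.86 km/s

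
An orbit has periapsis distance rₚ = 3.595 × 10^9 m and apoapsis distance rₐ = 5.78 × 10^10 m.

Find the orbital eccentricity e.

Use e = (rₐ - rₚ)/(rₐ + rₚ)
rₚ = 3.595 × 10^9 m
rₐ = 5.78 × 10^10 m
rₐ − rₚ = 5.4205 × 10^10 m
rₐ + rₚ = 6.1395 × 10^10 m
e = (rₐ − rₚ)/(rₐ + rₚ) = 0.882889

Final answer: e = 0.8829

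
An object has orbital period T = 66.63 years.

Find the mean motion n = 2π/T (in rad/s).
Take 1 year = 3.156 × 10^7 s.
T = 66.63 years = 2.10284 × 10^9 s
n = 2π / (2.10284 × 10^9 s) = 2.98795 × 10^-9 rad/s ≈ 2.988 × 10^-9 rad/s

Final answer: n = 2.988 × 10^-9 rad/s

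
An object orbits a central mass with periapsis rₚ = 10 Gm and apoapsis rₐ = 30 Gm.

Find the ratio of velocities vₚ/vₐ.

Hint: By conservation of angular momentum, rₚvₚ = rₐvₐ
rₚ = 10 Gm = 1 × 10^10 m
rₐ = 30 Gm = 3 × 10^10 m
rₚvₚ = rₐvₐ  ⇒  vₚ/vₐ = rₐ/rₚ
vₚ/vₐ = (3 × 10^10) / (1 × 10^10) = 3

Final answer: vₚ/vₐ = 3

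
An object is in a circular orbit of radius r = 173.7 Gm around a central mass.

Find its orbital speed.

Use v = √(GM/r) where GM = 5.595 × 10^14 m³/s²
r = 173.7 Gm = 1.737 × 10^11 m
GM = 5.595 × 10^14 m³/s²
GM/r = (5.595 × 10^14) / (1.737 × 10^11) = 3221.07 m²/s²
v = √(GM/r) = 56.7545 m/s ≈ 56.75 m/s

Final answer: 56.75 m/s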